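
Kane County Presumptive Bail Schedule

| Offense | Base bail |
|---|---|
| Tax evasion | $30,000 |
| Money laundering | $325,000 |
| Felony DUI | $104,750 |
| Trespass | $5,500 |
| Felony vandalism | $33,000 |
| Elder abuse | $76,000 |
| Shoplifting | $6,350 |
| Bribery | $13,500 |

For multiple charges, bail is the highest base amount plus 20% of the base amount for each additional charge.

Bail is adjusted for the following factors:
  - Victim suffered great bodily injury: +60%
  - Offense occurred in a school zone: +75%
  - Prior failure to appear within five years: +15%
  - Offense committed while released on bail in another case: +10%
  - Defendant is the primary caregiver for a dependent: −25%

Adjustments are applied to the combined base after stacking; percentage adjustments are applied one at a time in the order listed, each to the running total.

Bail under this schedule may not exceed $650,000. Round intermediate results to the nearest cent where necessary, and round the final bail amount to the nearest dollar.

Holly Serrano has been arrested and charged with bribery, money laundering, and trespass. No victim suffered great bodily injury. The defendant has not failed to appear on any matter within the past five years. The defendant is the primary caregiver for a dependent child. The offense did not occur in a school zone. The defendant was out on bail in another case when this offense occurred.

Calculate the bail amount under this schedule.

$271,260

Base amounts from the schedule: bribery $13,500; money laundering $325,000; trespass $5,500.
Stacking rule: highest base plus 20% of each additional charge. Highest is money laundering at $325,000. Additional: $13,500 × 20% = $2,700; $5,500 × 20% = $1,100. Combined base = $325,000 + $3,800 = $328,800.
Offense committed while released on bail in another case (+10%): $328,800 × 1.1 = $361,680.
Defendant is the primary caregiver for a dependent (−25%): $361,680 × 0.75 = $271,260.
$271,260 is within the $650,000 maximum.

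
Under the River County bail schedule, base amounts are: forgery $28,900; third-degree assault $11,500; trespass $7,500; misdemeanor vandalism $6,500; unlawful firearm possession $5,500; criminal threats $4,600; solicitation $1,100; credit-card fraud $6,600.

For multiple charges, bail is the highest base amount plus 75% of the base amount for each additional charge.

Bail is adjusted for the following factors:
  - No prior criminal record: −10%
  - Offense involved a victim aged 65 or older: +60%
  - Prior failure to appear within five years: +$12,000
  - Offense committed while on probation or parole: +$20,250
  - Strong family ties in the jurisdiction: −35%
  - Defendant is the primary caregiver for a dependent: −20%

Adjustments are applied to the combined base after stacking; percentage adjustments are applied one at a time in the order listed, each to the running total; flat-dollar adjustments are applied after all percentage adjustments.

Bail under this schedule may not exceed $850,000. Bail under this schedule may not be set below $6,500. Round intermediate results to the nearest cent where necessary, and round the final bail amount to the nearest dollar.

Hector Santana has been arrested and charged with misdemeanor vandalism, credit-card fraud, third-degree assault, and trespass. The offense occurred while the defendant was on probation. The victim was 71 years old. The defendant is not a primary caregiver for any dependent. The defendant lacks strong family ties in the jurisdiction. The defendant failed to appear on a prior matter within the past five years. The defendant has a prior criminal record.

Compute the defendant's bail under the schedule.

$75,370

Base amounts from the schedule: misdemeanor vandalism $6,500; credit-card fraud $6,600; third-degree assault $11,500; trespass $7,500.
Stacking rule: highest base plus 75% of each additional charge. Highest is third-degree assault at $11,500. Additional: $6,500 × 75% = $4,875; $6,600 × 75% = $4,950; $7,500 × 75% = $5,625. Combined base = $11,500 + $15,450 = $26,950.
Offense involved a victim aged 65 or older (+60%): $26,950 × 1.6 = $43,120.
Prior failure to appear within five years (+$12,000 flat): $43,120 + $12,000 = $55,120.
Offense committed while on probation or parole (+$20,250 flat): $55,120 + $20,250 = $75,370.
$75,370 is within the $850,000 maximum.
$75,370 is at or above the $6,500 minimum.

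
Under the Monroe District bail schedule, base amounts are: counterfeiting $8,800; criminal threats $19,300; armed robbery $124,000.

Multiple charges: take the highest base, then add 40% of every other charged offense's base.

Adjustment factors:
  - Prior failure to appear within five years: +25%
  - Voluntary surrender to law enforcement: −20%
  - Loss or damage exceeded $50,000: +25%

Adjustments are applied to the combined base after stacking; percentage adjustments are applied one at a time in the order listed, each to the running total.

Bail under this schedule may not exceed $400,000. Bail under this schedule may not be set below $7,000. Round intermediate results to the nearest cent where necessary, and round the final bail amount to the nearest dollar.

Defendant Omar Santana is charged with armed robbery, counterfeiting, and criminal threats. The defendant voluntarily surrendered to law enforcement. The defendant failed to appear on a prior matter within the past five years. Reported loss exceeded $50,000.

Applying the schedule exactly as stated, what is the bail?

$169,050

Base amounts from the schedule: armed robbery $124,000; counterfeiting $8,800; criminal threats $19,300.
Stacking rule: highest base plus 40% of each additional charge. Highest is armed robbery at $124,000. Additional: $8,800 × 40% = $3,520; $19,300 × 40% = $7,720. Combined base = $124,000 + $11,240 = $135,240.
Prior failure to appear within five years (+25%): $135,240 × 1.25 = $169,050.
Voluntary surrender to law enforcement (−20%): $169,050 × 0.8 = $135,240.
Loss or damage exceeded $50,000 (+25%): $135,240 × 1.25 = $169,050.
$169,050 is within the $400,000 maximum.
$169,050 is at or above the $7,000 minimum.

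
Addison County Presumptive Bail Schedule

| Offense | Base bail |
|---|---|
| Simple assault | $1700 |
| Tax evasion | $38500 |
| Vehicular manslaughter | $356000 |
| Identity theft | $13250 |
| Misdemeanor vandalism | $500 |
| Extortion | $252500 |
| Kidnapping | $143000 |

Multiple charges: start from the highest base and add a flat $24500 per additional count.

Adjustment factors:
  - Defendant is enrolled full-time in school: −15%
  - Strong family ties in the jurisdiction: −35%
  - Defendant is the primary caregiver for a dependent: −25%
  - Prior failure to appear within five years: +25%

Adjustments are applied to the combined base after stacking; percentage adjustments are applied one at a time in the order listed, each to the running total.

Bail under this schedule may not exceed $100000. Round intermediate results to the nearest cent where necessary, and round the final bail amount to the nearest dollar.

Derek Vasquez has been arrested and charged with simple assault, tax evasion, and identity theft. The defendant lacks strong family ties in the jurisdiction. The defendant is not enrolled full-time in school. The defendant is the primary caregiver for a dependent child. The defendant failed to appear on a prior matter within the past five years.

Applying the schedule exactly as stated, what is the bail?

Base amounts from the schedule: simple assault $1700; tax evasion $38500; identity theft $13250.
Stacking rule: highest base plus $24500 per additional charge. Highest is tax evasion at $38500; 2 additional charges → +$49000. Combined base = $87500.
Defendant is the primary caregiver for a dependent (−25%): $87500 × 0.75 = $65625.
Prior failure to appear within five years (+25%): $65625 × 1.25 = $82031.25.
$82031.25 is within the $100000 maximum.
Rounded to the nearest dollar: $82031.

$82031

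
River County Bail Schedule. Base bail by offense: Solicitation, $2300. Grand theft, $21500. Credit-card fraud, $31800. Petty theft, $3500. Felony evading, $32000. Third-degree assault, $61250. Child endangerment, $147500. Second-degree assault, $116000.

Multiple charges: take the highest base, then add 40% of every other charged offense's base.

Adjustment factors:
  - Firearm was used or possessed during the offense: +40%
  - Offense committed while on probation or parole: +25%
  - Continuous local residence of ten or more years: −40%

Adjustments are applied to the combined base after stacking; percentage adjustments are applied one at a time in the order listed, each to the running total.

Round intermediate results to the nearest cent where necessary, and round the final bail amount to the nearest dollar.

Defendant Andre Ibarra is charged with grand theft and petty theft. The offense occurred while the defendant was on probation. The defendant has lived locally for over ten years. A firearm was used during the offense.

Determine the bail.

$24045

Base amounts from the schedule: grand theft $21500; petty theft $3500.
Stacking rule: highest base plus 40% of each additional charge. Highest is grand theft at $21500. Additional: $3500 × 40% = $1400. Combined base = $21500 + $1400 = $22900.
Firearm was used or possessed during the offense (+40%): $22900 × 1.4 = $32060.
Offense committed while on probation or parole (+25%): $32060 × 1.25 = $40075.
Continuous local residence of ten or more years (−40%): $40075 × 0.6 = $24045.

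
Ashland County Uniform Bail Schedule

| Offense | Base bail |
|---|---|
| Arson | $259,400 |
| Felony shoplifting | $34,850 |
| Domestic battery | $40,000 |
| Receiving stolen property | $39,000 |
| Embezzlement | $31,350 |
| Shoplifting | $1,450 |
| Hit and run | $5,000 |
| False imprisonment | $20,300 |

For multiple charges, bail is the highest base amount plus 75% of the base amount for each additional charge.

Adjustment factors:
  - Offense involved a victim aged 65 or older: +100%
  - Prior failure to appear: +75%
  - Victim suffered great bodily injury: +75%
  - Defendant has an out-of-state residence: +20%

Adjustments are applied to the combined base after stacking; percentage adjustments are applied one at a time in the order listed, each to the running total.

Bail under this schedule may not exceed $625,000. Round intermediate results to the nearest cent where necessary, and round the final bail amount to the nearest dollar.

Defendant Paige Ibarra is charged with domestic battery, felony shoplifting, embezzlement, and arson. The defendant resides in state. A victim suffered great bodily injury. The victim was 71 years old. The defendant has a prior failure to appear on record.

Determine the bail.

$625,000

Base amounts from the schedule: domestic battery $40,000; felony shoplifting $34,850; embezzlement $31,350; arson $259,400.
Stacking rule: highest base plus 75% of each additional charge. Highest is arson at $259,400. Additional: $40,000 × 75% = $30,000; $34,850 × 75% = $26,137.50; $31,350 × 75% = $23,512.50. Combined base = $259,400 + $79,650 = $339,050.
Offense involved a victim aged 65 or older (+100%): $339,050 × 2 = $678,100.
Prior failure to appear (+75%): $678,100 × 1.75 = $1,186,675.
Victim suffered great bodily injury (+75%): $1,186,675 × 1.75 = $2,076,681.25.
Result $2,076,681.25 exceeds the maximum of $625,000; bail is capped at $625,000.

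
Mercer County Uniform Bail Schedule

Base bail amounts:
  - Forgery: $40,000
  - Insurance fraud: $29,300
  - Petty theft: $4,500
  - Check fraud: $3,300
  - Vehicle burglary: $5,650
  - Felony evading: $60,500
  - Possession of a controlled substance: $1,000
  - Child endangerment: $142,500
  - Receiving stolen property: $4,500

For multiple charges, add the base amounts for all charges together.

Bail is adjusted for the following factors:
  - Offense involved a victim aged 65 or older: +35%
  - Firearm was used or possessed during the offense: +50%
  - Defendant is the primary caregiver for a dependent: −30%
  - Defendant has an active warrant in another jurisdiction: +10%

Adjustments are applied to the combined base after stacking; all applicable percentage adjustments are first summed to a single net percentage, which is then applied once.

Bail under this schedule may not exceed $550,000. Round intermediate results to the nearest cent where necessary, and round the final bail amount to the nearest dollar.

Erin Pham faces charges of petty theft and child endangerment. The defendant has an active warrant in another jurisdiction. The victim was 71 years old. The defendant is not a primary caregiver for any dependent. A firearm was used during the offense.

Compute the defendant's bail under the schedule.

Base amounts from the schedule: petty theft $4,500; child endangerment $142,500.
Stacking rule: sum of all bases. $4,500 + $142,500 = $147,000.
Net percentage adjustment: +35% +50% +10% = +95%. $147,000 × 1.95 = $286,650.
$286,650 is within the $550,000 maximum.

$286,650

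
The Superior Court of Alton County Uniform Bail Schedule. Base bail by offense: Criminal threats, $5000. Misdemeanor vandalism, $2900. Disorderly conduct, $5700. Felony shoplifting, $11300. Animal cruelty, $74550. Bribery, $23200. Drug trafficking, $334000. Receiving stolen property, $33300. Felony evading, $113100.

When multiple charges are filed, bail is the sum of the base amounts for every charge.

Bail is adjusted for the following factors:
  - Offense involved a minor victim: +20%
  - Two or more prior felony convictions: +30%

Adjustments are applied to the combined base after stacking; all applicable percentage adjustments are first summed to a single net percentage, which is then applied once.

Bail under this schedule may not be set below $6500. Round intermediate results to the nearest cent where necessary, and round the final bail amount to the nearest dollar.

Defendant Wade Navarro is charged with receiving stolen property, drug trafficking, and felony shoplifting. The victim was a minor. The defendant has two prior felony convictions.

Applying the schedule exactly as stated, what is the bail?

Base amounts from the schedule: receiving stolen property $33300; drug trafficking $334000; felony shoplifting $11300.
Stacking rule: sum of all bases. $33300 + $334000 + $11300 = $378600.
Net percentage adjustment: +20% +30% = +50%. $378600 × 1.5 = $567900.
$567900 is at or above the $6500 minimum.

$567900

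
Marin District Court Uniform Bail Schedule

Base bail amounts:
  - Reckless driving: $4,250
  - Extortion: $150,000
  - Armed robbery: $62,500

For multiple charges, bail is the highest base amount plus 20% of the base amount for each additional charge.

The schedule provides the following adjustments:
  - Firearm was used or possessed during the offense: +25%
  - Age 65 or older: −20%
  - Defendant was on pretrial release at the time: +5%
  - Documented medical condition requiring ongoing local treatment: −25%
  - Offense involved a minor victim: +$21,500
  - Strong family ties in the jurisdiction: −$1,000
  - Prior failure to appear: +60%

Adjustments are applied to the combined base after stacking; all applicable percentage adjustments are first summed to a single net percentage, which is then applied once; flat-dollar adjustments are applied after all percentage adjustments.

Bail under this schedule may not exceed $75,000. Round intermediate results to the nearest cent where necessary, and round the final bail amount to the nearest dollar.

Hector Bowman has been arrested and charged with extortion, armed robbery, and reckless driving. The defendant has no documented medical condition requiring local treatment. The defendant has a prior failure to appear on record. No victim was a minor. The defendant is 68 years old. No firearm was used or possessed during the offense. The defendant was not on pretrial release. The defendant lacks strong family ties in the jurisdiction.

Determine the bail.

$75,000

Base amounts from the schedule: extortion $150,000; armed robbery $62,500; reckless driving $4,250.
Stacking rule: highest base plus 20% of each additional charge. Highest is extortion at $150,000. Additional: $62,500 × 20% = $12,500; $4,250 × 20% = $850. Combined base = $150,000 + $13,350 = $163,350.
Net percentage adjustment: −20% +60% = +40%. $163,350 × 1.4 = $228,690.
Result $228,690 exceeds the maximum of $75,000; bail is capped at $75,000.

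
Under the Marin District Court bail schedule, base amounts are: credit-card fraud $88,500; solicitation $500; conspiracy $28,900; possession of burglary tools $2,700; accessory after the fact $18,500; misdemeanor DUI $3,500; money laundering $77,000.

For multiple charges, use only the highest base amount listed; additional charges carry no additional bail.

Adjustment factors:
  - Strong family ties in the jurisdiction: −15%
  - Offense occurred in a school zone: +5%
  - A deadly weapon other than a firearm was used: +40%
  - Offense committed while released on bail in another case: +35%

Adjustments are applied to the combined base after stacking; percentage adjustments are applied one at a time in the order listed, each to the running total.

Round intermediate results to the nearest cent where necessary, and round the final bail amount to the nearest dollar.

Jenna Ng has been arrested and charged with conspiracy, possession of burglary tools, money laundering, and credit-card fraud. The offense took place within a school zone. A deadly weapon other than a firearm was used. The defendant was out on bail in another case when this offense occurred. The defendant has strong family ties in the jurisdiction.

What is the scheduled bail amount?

Base amounts from the schedule: conspiracy $28,900; possession of burglary tools $2,700; money laundering $77,000; credit-card fraud $88,500.
Stacking rule: use the highest base only. Highest is credit-card fraud at $88,500. Combined base = $88,500.
Strong family ties in the jurisdiction (−15%): $88,500 × 0.85 = $75,225.
Offense occurred in a school zone (+5%): $75,225 × 1.05 = $78,986.25.
A deadly weapon other than a firearm was used (+40%): $78,986.25 × 1.4 = $110,580.75.
Offense committed while released on bail in another case (+35%): $110,580.75 × 1.35 = $149,284.01.
Rounded to the nearest dollar: $149,284.

$149,284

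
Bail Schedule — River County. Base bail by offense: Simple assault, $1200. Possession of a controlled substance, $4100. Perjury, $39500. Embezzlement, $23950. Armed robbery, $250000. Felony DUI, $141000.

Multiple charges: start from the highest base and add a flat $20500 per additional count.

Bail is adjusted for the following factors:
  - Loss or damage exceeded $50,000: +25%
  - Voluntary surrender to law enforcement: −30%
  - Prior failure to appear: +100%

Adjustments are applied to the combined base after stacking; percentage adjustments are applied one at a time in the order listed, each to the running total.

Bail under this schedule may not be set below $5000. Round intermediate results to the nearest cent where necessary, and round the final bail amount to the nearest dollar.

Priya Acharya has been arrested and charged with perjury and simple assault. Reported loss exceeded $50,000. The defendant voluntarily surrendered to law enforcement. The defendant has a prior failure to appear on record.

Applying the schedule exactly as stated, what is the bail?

$105000

Base amounts from the schedule: perjury $39500; simple assault $1200.
Stacking rule: highest base plus $20500 per additional charge. Highest is perjury at $39500; 1 additional charge → +$20500. Combined base = $60000.
Loss or damage exceeded $50,000 (+25%): $60000 × 1.25 = $75000.
Voluntary surrender to law enforcement (−30%): $75000 × 0.7 = $52500.
Prior failure to appear (+100%): $52500 × 2 = $105000.
$105000 is at or above the $5000 minimum.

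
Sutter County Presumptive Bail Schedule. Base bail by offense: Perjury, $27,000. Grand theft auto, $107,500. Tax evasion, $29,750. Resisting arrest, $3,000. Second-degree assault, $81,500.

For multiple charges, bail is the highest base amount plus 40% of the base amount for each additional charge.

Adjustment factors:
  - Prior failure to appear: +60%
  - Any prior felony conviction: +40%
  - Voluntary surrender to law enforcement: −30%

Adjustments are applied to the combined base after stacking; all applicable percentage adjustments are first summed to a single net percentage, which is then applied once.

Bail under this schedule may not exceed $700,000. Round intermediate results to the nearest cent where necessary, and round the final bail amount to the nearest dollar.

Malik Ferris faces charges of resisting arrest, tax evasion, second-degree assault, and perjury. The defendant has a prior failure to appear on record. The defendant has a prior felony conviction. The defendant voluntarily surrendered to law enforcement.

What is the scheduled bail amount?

Base amounts from the schedule: resisting arrest $3,000; tax evasion $29,750; second-degree assault $81,500; perjury $27,000.
Stacking rule: highest base plus 40% of each additional charge. Highest is second-degree assault at $81,500. Additional: $3,000 × 40% = $1,200; $29,750 × 40% = $11,900; $27,000 × 40% = $10,800. Combined base = $81,500 + $23,900 = $105,400.
Net percentage adjustment: +60% +40% −30% = +70%. $105,400 × 1.7 = $179,180.
$179,180 is within the $700,000 maximum.

$179,180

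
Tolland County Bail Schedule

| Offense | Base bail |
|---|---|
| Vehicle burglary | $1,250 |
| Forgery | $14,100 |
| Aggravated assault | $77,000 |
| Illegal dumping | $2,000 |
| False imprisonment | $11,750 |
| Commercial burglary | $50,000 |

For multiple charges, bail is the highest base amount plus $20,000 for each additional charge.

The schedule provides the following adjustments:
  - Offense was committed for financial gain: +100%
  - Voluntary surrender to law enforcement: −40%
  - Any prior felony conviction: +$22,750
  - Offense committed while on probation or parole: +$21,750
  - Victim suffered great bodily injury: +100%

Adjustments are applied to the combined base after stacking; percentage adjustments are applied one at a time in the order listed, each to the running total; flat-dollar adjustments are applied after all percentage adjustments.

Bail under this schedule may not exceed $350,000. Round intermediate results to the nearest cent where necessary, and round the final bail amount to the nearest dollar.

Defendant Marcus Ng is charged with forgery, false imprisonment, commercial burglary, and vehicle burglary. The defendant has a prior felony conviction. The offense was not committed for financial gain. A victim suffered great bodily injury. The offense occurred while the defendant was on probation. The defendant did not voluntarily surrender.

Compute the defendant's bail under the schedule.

$264,500

Base amounts from the schedule: forgery $14,100; false imprisonment $11,750; commercial burglary $50,000; vehicle burglary $1,250.
Stacking rule: highest base plus $20,000 per additional charge. Highest is commercial burglary at $50,000; 3 additional charges → +$60,000. Combined base = $110,000.
Victim suffered great bodily injury (+100%): $110,000 × 2 = $220,000.
Any prior felony conviction (+$22,750 flat): $220,000 + $22,750 = $242,750.
Offense committed while on probation or parole (+$21,750 flat): $242,750 + $21,750 = $264,500.
$264,500 is within the $350,000 maximum.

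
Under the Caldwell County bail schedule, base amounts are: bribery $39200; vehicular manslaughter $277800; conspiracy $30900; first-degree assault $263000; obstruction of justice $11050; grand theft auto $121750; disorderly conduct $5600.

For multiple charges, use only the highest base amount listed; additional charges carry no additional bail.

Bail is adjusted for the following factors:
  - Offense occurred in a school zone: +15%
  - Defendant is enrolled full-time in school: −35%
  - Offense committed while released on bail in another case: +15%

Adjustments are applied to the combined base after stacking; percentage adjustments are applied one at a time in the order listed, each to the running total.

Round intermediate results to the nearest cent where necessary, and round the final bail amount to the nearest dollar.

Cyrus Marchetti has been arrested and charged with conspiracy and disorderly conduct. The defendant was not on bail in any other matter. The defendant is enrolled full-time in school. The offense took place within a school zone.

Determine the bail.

Base amounts from the schedule: conspiracy $30900; disorderly conduct $5600.
Stacking rule: use the highest base only. Highest is conspiracy at $30900. Combined base = $30900.
Offense occurred in a school zone (+15%): $30900 × 1.15 = $35535.
Defendant is enrolled full-time in school (−35%): $35535 × 0.65 = $23097.75.
Rounded to the nearest dollar: $23098.

$23098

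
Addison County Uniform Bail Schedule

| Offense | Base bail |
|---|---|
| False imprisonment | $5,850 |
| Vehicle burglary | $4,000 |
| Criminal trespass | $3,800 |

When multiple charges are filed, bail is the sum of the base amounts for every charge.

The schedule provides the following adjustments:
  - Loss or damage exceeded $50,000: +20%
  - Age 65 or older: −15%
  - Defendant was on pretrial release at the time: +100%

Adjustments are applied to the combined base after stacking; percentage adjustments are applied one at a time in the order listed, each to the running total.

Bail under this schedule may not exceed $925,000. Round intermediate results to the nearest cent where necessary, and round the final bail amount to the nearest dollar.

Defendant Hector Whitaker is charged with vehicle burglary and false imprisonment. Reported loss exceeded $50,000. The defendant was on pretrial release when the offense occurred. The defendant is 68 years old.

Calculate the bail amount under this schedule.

$20,094

Base amounts from the schedule: vehicle burglary $4,000; false imprisonment $5,850.
Stacking rule: sum of all bases. $4,000 + $5,850 = $9,850.
Loss or damage exceeded $50,000 (+20%): $9,850 × 1.2 = $11,820.
Age 65 or older (−15%): $11,820 × 0.85 = $10,047.
Defendant was on pretrial release at the time (+100%): $10,047 × 2 = $20,094.
$20,094 is within the $925,000 maximum.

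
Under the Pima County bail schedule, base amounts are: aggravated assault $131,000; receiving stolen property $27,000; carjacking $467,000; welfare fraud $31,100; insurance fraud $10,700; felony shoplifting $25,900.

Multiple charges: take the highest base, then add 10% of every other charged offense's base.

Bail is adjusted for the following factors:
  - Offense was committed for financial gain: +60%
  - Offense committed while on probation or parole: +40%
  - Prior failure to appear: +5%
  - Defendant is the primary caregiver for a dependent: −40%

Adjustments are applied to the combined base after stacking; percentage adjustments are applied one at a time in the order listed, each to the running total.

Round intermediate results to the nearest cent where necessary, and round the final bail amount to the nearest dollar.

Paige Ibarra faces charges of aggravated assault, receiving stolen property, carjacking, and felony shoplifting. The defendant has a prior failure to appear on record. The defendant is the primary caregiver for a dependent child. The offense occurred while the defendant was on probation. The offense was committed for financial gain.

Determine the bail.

$684,982

Base amounts from the schedule: aggravated assault $131,000; receiving stolen property $27,000; carjacking $467,000; felony shoplifting $25,900.
Stacking rule: highest base plus 10% of each additional charge. Highest is carjacking at $467,000. Additional: $131,000 × 10% = $13,100; $27,000 × 10% = $2,700; $25,900 × 10% = $2,590. Combined base = $467,000 + $18,390 = $485,390.
Offense was committed for financial gain (+60%): $485,390 × 1.6 = $776,624.
Offense committed while on probation or parole (+40%): $776,624 × 1.4 = $1,087,273.60.
Prior failure to appear (+5%): $1,087,273.60 × 1.05 = $1,141,637.28.
Defendant is the primary caregiver for a dependent (−40%): $1,141,637.28 × 0.6 = $684,982.37.
Rounded to the nearest dollar: $684,982.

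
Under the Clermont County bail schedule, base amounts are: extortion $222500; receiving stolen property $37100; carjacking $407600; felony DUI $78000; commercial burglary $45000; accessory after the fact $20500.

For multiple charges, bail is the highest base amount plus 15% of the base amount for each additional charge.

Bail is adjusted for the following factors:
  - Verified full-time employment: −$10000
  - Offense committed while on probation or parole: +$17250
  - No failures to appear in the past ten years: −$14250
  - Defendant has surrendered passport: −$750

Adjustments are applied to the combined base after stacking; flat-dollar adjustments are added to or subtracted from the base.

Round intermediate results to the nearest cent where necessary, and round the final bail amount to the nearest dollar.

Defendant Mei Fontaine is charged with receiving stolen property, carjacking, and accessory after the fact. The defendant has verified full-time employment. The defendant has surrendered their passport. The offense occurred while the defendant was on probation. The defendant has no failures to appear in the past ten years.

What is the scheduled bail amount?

$408490

Base amounts from the schedule: receiving stolen property $37100; carjacking $407600; accessory after the fact $20500.
Stacking rule: highest base plus 15% of each additional charge. Highest is carjacking at $407600. Additional: $37100 × 15% = $5565; $20500 × 15% = $3075. Combined base = $407600 + $8640 = $416240.
Verified full-time employment (−$10000 flat): $416240 − $10000 = $406240.
Offense committed while on probation or parole (+$17250 flat): $406240 + $17250 = $423490.
No failures to appear in the past ten years (−$14250 flat): $423490 − $14250 = $409240.
Defendant has surrendered passport (−$750 flat): $409240 − $750 = $408490.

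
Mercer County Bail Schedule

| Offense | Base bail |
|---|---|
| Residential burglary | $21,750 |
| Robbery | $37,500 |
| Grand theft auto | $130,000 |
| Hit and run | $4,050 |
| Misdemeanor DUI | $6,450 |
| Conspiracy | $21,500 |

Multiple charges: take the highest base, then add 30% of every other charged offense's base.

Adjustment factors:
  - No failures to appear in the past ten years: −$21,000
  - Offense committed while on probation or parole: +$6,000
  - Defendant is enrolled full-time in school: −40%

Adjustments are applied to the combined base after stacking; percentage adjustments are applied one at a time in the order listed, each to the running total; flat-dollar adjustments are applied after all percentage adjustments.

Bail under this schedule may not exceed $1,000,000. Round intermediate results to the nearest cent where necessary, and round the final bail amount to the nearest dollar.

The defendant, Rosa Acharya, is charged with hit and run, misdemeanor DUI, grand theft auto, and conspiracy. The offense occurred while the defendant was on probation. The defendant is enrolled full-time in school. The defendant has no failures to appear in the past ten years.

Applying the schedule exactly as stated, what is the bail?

Base amounts from the schedule: hit and run $4,050; misdemeanor DUI $6,450; grand theft auto $130,000; conspiracy $21,500.
Stacking rule: highest base plus 30% of each additional charge. Highest is grand theft auto at $130,000. Additional: $4,050 × 30% = $1,215; $6,450 × 30% = $1,935; $21,500 × 30% = $6,450. Combined base = $130,000 + $9,600 = $139,600.
Defendant is enrolled full-time in school (−40%): $139,600 × 0.6 = $83,760.
No failures to appear in the past ten years (−$21,000 flat): $83,760 − $21,000 = $62,760.
Offense committed while on probation or parole (+$6,000 flat): $62,760 + $6,000 = $68,760.
$68,760 is within the $1,000,000 maximum.

$68,760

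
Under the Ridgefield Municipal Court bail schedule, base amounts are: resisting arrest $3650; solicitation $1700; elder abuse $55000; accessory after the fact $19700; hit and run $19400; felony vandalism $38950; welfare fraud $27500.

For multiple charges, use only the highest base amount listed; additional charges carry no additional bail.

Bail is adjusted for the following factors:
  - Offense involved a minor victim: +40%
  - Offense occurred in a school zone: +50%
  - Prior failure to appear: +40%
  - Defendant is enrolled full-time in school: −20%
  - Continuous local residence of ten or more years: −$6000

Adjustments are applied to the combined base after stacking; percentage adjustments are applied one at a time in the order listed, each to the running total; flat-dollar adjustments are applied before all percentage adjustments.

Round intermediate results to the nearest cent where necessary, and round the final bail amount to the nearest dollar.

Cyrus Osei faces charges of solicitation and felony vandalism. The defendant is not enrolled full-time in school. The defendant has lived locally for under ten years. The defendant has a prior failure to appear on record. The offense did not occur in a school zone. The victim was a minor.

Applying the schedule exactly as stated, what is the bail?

$76342

Base amounts from the schedule: solicitation $1700; felony vandalism $38950.
Stacking rule: use the highest base only. Highest is felony vandalism at $38950. Combined base = $38950.
Offense involved a minor victim (+40%): $38950 × 1.4 = $54530.
Prior failure to appear (+40%): $54530 × 1.4 = $76342.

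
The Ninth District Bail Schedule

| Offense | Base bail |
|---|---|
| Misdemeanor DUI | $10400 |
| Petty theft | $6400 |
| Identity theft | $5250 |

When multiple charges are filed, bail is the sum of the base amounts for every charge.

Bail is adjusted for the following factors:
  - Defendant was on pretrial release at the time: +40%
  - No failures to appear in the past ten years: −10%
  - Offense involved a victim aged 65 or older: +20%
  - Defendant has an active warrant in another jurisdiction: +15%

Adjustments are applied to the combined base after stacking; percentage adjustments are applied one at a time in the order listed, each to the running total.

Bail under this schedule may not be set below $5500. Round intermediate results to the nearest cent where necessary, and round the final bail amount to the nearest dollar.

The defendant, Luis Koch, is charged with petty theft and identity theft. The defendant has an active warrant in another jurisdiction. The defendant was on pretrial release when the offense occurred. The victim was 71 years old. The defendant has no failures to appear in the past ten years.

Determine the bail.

$20257

Base amounts from the schedule: petty theft $6400; identity theft $5250.
Stacking rule: sum of all bases. $6400 + $5250 = $11650.
Defendant was on pretrial release at the time (+40%): $11650 × 1.4 = $16310.
No failures to appear in the past ten years (−10%): $16310 × 0.9 = $14679.
Offense involved a victim aged 65 or older (+20%): $14679 × 1.2 = $17614.80.
Defendant has an active warrant in another jurisdiction (+15%): $17614.80 × 1.15 = $20257.02.
$20257.02 is at or above the $5500 minimum.
Rounded to the nearest dollar: $20257.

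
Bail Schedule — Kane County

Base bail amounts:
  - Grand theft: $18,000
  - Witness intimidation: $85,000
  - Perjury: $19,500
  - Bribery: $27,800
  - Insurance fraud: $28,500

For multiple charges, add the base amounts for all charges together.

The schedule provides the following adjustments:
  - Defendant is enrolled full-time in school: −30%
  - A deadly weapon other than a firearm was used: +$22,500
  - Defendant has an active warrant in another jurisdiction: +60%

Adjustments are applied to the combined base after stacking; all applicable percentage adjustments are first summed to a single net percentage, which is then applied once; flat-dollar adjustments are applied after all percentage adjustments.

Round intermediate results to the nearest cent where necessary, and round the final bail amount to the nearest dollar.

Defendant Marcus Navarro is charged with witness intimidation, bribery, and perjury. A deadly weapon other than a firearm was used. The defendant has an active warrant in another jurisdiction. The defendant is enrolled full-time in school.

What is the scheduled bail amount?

$194,490

Base amounts from the schedule: witness intimidation $85,000; bribery $27,800; perjury $19,500.
Stacking rule: sum of all bases. $85,000 + $27,800 + $19,500 = $132,300.
Net percentage adjustment: −30% +60% = +30%. $132,300 × 1.3 = $171,990.
A deadly weapon other than a firearm was used (+$22,500 flat): $171,990 + $22,500 = $194,490.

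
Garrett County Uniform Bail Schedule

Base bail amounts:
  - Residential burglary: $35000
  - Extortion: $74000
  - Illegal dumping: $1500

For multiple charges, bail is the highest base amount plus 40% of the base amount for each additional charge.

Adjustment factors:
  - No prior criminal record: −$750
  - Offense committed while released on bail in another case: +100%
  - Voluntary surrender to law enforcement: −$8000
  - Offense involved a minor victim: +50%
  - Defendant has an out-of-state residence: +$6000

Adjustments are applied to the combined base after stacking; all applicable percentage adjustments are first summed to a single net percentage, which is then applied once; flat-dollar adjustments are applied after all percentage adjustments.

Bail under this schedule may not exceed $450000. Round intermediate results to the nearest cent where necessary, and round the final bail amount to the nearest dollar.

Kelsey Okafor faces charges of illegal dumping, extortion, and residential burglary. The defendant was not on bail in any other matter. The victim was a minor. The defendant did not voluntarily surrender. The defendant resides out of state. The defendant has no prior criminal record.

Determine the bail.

$138150

Base amounts from the schedule: illegal dumping $1500; extortion $74000; residential burglary $35000.
Stacking rule: highest base plus 40% of each additional charge. Highest is extortion at $74000. Additional: $1500 × 40% = $600; $35000 × 40% = $14000. Combined base = $74000 + $14600 = $88600.
Offense involved a minor victim (+50%): $88600 × 1.5 = $132900.
No prior criminal record (−$750 flat): $132900 − $750 = $132150.
Defendant has an out-of-state residence (+$6000 flat): $132150 + $6000 = $138150.
$138150 is within the $450000 maximum.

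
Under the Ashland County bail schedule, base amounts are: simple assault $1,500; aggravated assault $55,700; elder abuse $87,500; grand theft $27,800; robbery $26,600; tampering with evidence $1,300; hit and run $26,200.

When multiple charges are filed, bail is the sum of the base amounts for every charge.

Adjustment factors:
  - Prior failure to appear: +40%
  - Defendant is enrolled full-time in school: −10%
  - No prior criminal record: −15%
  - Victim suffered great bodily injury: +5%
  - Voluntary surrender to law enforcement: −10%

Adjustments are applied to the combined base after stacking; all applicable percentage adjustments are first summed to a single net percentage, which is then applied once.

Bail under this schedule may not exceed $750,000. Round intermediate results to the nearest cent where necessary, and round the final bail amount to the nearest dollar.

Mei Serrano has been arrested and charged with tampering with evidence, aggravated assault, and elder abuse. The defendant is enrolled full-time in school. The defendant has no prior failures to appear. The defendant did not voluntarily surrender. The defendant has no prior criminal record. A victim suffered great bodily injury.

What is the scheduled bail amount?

Base amounts from the schedule: tampering with evidence $1,300; aggravated assault $55,700; elder abuse $87,500.
Stacking rule: sum of all bases. $1,300 + $55,700 + $87,500 = $144,500.
Net percentage adjustment: −10% −15% +5% = −20%. $144,500 × 0.8 = $115,600.
$115,600 is within the $750,000 maximum.

$115,600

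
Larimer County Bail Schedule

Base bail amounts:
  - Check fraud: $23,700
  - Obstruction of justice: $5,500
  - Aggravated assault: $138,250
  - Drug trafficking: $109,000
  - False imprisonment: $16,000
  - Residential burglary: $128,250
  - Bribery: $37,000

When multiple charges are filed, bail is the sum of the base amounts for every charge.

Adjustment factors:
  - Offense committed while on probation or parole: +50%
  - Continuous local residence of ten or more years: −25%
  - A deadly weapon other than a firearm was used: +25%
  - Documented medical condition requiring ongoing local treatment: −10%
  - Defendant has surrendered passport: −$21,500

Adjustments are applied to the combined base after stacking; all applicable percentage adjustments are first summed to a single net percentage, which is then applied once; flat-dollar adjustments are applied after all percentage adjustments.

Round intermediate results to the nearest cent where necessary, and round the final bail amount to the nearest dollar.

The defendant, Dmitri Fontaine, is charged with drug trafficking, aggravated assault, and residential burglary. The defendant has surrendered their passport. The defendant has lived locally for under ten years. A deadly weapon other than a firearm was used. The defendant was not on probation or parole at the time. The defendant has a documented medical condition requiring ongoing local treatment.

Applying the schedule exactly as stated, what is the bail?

Base amounts from the schedule: drug trafficking $109,000; aggravated assault $138,250; residential burglary $128,250.
Stacking rule: sum of all bases. $109,000 + $138,250 + $128,250 = $375,500.
Net percentage adjustment: +25% −10% = +15%. $375,500 × 1.15 = $431,825.
Defendant has surrendered passport (−$21,500 flat): $431,825 − $21,500 = $410,325.

$410,325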